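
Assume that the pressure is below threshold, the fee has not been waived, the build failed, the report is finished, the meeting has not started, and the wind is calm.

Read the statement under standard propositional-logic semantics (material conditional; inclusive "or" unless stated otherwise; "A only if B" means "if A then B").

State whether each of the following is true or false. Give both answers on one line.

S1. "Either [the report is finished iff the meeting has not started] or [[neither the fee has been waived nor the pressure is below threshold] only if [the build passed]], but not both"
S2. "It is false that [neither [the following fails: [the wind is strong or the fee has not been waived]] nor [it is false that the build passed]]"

S1 false; S2 true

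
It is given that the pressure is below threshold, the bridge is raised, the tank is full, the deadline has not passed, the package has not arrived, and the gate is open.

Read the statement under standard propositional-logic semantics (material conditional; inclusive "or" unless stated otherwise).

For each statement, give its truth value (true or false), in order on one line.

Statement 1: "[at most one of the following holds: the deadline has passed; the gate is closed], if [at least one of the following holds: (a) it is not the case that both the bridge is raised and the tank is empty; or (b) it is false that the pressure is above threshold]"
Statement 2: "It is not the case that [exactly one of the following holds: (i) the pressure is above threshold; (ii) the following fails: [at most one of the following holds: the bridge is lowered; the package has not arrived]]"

Let Q = "the bridge is raised" (T), R = "the tank is full" (T), P = "the pressure is above threshold" (F), S = "the deadline has passed" (F), V = "the gate is open" (T), U = "the package has arrived" (F).

Statement 1: Parsed as ((Q nand ~R) | ~P) -> (S nand ~V)

~R = ~T = F
Q nand ~R = T nand F = T
~P = ~F = T
(Q nand ~R) | ~P = T | T = T
~V = ~T = F
S nand ~V = F nand F = T
((Q nand ~R) | ~P) -> (S nand ~V) = T -> T = T
So Statement 1 is true.

Statement 2: In symbols: ~(P xor ~(~Q nand ~U))

~Q = ~T = F
~U = ~F = T
~Q nand ~U = F nand T = T
~(~Q nand ~U) = ~T = F
P xor ~(~Q nand ~U) = F xor F = F
~(P xor ~(~Q nand ~U)) = ~F = T
Hence Statement 2 is true.

Statement 1 True, Statement 2 True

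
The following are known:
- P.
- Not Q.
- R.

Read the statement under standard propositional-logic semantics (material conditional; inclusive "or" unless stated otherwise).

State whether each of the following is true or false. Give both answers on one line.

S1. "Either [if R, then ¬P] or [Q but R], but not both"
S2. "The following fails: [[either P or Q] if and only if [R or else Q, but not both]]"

S1 False; S2 False

S1: This is (R -> not P) xor (Q and R).

not P = not True = False
R -> not P = True -> False = False
Q and R = False and True = False
(R -> not P) xor (Q and R) = False xor False = False
Hence S1 is false.

S2: This is not ((P or Q) iff (R xor Q)).

P or Q = True or False = True
R xor Q = True xor False = True
(P or Q) iff (R xor Q) = True iff True = True
not ((P or Q) iff (R xor Q)) = not True = False
So S2 is false.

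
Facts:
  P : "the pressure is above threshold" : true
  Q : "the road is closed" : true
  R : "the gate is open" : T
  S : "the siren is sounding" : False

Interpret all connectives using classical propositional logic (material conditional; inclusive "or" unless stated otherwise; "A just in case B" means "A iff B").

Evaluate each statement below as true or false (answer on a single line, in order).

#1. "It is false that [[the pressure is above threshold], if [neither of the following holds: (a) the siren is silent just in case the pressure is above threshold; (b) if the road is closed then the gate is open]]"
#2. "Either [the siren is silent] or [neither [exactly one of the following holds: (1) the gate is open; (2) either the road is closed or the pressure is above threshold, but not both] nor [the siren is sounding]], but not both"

#1: Formalization: ~(((~S <-> P) nor (Q -> R)) -> P)

~S = ~F = T
~S <-> P = T <-> T = T
Q -> R = T -> T = T
(~S <-> P) nor (Q -> R) = T nor T = F
((~S <-> P) nor (Q -> R)) -> P = F -> T = T
~(((~S <-> P) nor (Q -> R)) -> P) = ~T = F
Hence #1 is false.

#2: Parsed as ~S xor ((R xor (Q xor P)) nor S)

~S = ~F = T
Q xor P = T xor T = F
R xor (Q xor P) = T xor F = T
(R xor (Q xor P)) nor S = T nor F = F
~S xor ((R xor (Q xor P)) nor S) = T xor F = T
Thus #2 is true.

#1 false; #2 true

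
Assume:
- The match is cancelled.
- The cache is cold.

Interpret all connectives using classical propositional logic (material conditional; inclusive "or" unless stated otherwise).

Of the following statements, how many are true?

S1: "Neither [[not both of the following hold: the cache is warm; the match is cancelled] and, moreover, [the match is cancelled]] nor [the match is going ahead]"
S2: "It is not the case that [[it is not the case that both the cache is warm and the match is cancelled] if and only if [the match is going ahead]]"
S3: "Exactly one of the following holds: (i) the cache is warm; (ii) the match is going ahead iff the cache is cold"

Let Q = "the cache is warm" (F), P = "the match is cancelled" (T).

S1: Parsed as ((Q nand P) & P) nor ~P

Q nand P = F nand T = T
(Q nand P) & P = T & T = T
~P = ~T = F
((Q nand P) & P) nor ~P = T nor F = F
So S1 is false.

S2: Parsed as ~((Q nand P) <-> ~P)

Q nand P = F nand T = T
~P = ~T = F
(Q nand P) <-> ~P = T <-> F = F
~((Q nand P) <-> ~P) = ~F = T
So S2 is true.

S3: Formalization: Q xor (~P <-> ~Q)

~P = ~T = F
~Q = ~F = T
~P <-> ~Q = F <-> T = F
Q xor (~P <-> ~Q) = F xor F = F
Hence S3 is false.

Count: 1.

1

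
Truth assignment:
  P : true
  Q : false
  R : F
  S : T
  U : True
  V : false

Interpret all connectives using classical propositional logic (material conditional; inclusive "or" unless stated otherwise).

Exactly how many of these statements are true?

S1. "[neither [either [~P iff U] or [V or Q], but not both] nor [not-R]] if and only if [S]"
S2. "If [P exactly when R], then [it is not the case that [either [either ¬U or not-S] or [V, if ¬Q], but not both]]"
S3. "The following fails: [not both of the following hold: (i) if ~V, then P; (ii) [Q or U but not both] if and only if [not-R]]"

S1: In symbols: (((¬P ↔ U) ⊕ (V ∨ Q)) ↓ ¬R) ↔ S

¬P = ¬T = F
¬P ↔ U = F ↔ T = F
V ∨ Q = F ∨ F = F
(¬P ↔ U) ⊕ (V ∨ Q) = F ⊕ F = F
¬R = ¬F = T
((¬P ↔ U) ⊕ (V ∨ Q)) ↓ ¬R = F ↓ T = F
(((¬P ↔ U) ⊕ (V ∨ Q)) ↓ ¬R) ↔ S = F ↔ T = F
Thus S1 is false.

S2: Parsed as (P ↔ R) → ¬((¬U ∨ ¬S) ⊕ (¬Q → V))

P ↔ R = T ↔ F = F
¬U = ¬T = F
¬S = ¬T = F
¬U ∨ ¬S = F ∨ F = F
¬Q = ¬F = T
¬Q → V = T → F = F
(¬U ∨ ¬S) ⊕ (¬Q → V) = F ⊕ F = F
¬((¬U ∨ ¬S) ⊕ (¬Q → V)) = ¬F = T
(P ↔ R) → ¬((¬U ∨ ¬S) ⊕ (¬Q → V)) = F → T = T
So S2 is true.

S3: In symbols: ¬((¬V → P) ↑ ((Q ⊕ U) ↔ ¬R))

¬V = ¬F = T
¬V → P = T → T = T
Q ⊕ U = F ⊕ T = T
¬R = ¬F = T
(Q ⊕ U) ↔ ¬R = T ↔ T = T
(¬V → P) ↑ ((Q ⊕ U) ↔ ¬R) = T ↑ T = F
¬((¬V → P) ↑ ((Q ⊕ U) ↔ ¬R)) = ¬F = T
So S3 is true.

2 of the 3 statements are true.

2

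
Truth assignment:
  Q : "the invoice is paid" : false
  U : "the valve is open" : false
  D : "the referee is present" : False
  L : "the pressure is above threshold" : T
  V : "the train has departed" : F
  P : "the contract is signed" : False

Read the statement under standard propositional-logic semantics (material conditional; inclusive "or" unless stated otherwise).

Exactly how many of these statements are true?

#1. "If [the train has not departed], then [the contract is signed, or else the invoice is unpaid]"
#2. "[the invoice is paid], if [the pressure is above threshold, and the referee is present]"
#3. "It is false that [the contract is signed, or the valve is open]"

3

#1: Formalization: ~V -> (P | ~Q)

~V = ~F = T
~Q = ~F = T
P | ~Q = F | T = T
~V -> (P | ~Q) = T -> T = T
Thus #1 is true.

#2: Formalization: (L & D) -> Q

L & D = T & F = F
(L & D) -> Q = F -> F = T
So #2 is true.

#3: This is ~(P | U).

P | U = F | F = F
~(P | U) = ~F = T
So #3 is true.

3 of the 3 statements are true.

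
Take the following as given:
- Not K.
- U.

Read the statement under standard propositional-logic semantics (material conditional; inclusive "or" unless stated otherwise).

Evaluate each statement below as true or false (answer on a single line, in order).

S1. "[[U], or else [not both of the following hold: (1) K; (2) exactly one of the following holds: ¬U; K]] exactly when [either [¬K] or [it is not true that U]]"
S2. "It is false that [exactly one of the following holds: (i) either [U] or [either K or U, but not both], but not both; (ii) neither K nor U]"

S1 true, S2 true

S1: This is (U ∨ (K ↑ (¬U ⊕ K))) ↔ (¬K ∨ ¬U).

¬U = ¬T = F
¬U ⊕ K = F ⊕ F = F
K ↑ (¬U ⊕ K) = F ↑ F = T
U ∨ (K ↑ (¬U ⊕ K)) = T ∨ T = T
¬K = ¬F = T
¬U = ¬T = F
¬K ∨ ¬U = T ∨ F = T
(U ∨ (K ↑ (¬U ⊕ K))) ↔ (¬K ∨ ¬U) = T ↔ T = T
So S1 is true.

S2: Parsed as ¬((U ⊕ (K ⊕ U)) ⊕ (K ↓ U))

K ⊕ U = F ⊕ T = T
U ⊕ (K ⊕ U) = T ⊕ T = F
K ↓ U = F ↓ T = F
(U ⊕ (K ⊕ U)) ⊕ (K ↓ U) = F ⊕ F = F
¬((U ⊕ (K ⊕ U)) ⊕ (K ↓ U)) = ¬F = T
Hence S2 is true.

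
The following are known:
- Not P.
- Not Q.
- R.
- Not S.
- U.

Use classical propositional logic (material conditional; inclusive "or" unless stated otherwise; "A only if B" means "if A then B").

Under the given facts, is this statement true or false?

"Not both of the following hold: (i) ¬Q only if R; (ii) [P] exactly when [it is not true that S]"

This is (~Q -> R) nand (P <-> ~S).

~Q = ~F = T
~Q -> R = T -> T = T
~S = ~F = T
P <-> ~S = F <-> T = F
(~Q -> R) nand (P <-> ~S) = T nand F = T

True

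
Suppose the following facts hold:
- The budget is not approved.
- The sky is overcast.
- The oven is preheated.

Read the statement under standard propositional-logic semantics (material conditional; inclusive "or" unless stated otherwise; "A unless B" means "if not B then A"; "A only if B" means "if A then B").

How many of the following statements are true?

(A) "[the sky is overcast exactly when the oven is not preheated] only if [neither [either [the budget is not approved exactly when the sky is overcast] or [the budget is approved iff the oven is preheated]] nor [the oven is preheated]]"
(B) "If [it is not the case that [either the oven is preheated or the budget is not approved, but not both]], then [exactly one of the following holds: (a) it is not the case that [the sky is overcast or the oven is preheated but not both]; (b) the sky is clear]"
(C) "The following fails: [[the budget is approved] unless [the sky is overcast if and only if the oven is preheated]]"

2

Let Q = "the sky is overcast" (T), R = "the oven is preheated" (T), P = "the budget is approved" (F).

(A): In symbols: (Q ↔ ¬R) → (((¬P ↔ Q) ∨ (P ↔ R)) ↓ R)

¬R = ¬T = F
Q ↔ ¬R = T ↔ F = F
¬P = ¬F = T
¬P ↔ Q = T ↔ T = T
P ↔ R = F ↔ T = F
(¬P ↔ Q) ∨ (P ↔ R) = T ∨ F = T
((¬P ↔ Q) ∨ (P ↔ R)) ↓ R = T ↓ T = F
(Q ↔ ¬R) → (((¬P ↔ Q) ∨ (P ↔ R)) ↓ R) = F → F = T
Thus (A) is true.

(B): This is ¬(R ⊕ ¬P) → (¬(Q ⊕ R) ⊕ ¬Q).

¬P = ¬F = T
R ⊕ ¬P = T ⊕ T = F
¬(R ⊕ ¬P) = ¬F = T
Q ⊕ R = T ⊕ T = F
¬(Q ⊕ R) = ¬F = T
¬Q = ¬T = F
¬(Q ⊕ R) ⊕ ¬Q = T ⊕ F = T
¬(R ⊕ ¬P) → (¬(Q ⊕ R) ⊕ ¬Q) = T → T = T
Hence (B) is true.

(C): Parsed as ¬(P ∨ (Q ↔ R))

Q ↔ R = T ↔ T = T
P ∨ (Q ↔ R) = F ∨ T = T
¬(P ∨ (Q ↔ R)) = ¬T = F
Thus (C) is false.

Count: 2.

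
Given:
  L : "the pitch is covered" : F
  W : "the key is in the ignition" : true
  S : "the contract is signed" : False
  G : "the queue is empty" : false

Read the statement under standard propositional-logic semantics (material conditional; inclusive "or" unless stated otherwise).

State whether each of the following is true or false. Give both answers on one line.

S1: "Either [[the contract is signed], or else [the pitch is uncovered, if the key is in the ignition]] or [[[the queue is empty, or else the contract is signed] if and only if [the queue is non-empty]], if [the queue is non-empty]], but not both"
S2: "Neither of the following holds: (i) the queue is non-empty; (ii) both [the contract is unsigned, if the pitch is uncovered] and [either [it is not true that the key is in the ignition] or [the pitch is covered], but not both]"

S1: This is (S or (W -> not L)) xor (not G -> ((G or S) iff not G)).

not L = not False = True
W -> not L = True -> True = True
S or (W -> not L) = False or True = True
not G = not False = True
G or S = False or False = False
not G = not False = True
(G or S) iff not G = False iff True = False
not G -> ((G or S) iff not G) = True -> False = False
(S or (W -> not L)) xor (not G -> ((G or S) iff not G)) = True xor False = True
Hence S1 is true.

S2: This is not G nor ((not L -> not S) and (not W xor L)).

not G = not False = True
not L = not False = True
not S = not False = True
not L -> not S = True -> True = True
not W = not True = False
not W xor L = False xor False = False
(not L -> not S) and (not W xor L) = True and False = False
not G nor ((not L -> not S) and (not W xor L)) = True nor False = False
Thus S2 is false.

S1 True; S2 False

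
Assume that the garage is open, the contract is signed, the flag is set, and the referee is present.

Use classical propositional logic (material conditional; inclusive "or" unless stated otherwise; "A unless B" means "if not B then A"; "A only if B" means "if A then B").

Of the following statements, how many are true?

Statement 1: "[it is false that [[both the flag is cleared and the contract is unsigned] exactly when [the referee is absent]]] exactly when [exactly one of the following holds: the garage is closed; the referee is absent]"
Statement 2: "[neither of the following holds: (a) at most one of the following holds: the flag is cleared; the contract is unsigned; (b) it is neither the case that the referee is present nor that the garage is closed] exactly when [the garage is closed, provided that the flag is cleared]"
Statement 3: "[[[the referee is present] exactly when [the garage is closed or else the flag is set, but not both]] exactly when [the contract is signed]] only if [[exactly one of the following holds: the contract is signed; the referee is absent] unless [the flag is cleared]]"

2

Let Q = "the flag is set" (True), U = "the contract is signed" (True), M = "the referee is present" (True), H = "the garage is closed" (False).

Statement 1: In symbols: not ((not Q and not U) iff not M) iff (H xor not M)

not Q = not True = False
not U = not True = False
not Q and not U = False and False = False
not M = not True = False
(not Q and not U) iff not M = False iff False = True
not ((not Q and not U) iff not M) = not True = False
not M = not True = False
H xor not M = False xor False = False
not ((not Q and not U) iff not M) iff (H xor not M) = False iff False = True
Hence Statement 1 is true.

Statement 2: Parsed as ((not Q nand not U) nor (M nor H)) iff (not Q -> H)

not Q = not True = False
not U = not True = False
not Q nand not U = False nand False = True
M nor H = True nor False = False
(not Q nand not U) nor (M nor H) = True nor False = False
not Q = not True = False
not Q -> H = False -> False = True
((not Q nand not U) nor (M nor H)) iff (not Q -> H) = False iff True = False
Hence Statement 2 is false.

Statement 3: This is ((M iff (H xor Q)) iff U) -> ((U xor not M) or not Q).

H xor Q = False xor True = True
M iff (H xor Q) = True iff True = True
(M iff (H xor Q)) iff U = True iff True = True
not M = not True = False
U xor not M = True xor False = True
not Q = not True = False
(U xor not M) or not Q = True or False = True
((M iff (H xor Q)) iff U) -> ((U xor not M) or not Q) = True -> True = True
Hence Statement 3 is true.

2 of the 3 statements are true (Statement 1, Statement 3).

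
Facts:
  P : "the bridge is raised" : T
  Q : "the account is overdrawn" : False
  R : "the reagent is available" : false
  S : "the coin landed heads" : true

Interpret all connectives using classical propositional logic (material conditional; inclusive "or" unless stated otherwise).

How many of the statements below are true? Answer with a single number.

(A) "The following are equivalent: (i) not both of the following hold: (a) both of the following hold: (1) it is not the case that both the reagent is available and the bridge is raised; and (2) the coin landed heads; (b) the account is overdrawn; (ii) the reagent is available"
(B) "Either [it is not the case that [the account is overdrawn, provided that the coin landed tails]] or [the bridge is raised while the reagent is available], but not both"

(A): Formalization: (((R ↑ P) ∧ S) ↑ Q) ↔ R

R ↑ P = F ↑ T = T
(R ↑ P) ∧ S = T ∧ T = T
((R ↑ P) ∧ S) ↑ Q = T ↑ F = T
(((R ↑ P) ∧ S) ↑ Q) ↔ R = T ↔ F = F
Hence (A) is false.

(B): Parsed as ¬(¬S → Q) ⊕ (P ∧ R)

¬S = ¬T = F
¬S → Q = F → F = T
¬(¬S → Q) = ¬T = F
P ∧ R = T ∧ F = F
¬(¬S → Q) ⊕ (P ∧ R) = F ⊕ F = F
Hence (B) is false.

Count: 0.

0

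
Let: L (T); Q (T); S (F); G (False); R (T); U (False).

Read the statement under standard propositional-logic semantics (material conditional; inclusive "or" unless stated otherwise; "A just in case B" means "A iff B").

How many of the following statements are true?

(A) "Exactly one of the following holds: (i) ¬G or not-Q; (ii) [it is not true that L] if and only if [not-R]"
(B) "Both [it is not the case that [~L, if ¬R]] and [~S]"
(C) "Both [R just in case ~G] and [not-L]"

0

(A): In symbols: (¬G ∨ ¬Q) ⊕ (¬L ↔ ¬R)

¬G = ¬F = T
¬Q = ¬T = F
¬G ∨ ¬Q = T ∨ F = T
¬L = ¬T = F
¬R = ¬T = F
¬L ↔ ¬R = F ↔ F = T
(¬G ∨ ¬Q) ⊕ (¬L ↔ ¬R) = T ⊕ T = F
So (A) is false.

(B): Formalization: ¬(¬R → ¬L) ∧ ¬S

¬R = ¬T = F
¬L = ¬T = F
¬R → ¬L = F → F = T
¬(¬R → ¬L) = ¬T = F
¬S = ¬F = T
¬(¬R → ¬L) ∧ ¬S = F ∧ T = F
Thus (B) is false.

(C): This is (R ↔ ¬G) ∧ ¬L.

¬G = ¬F = T
R ↔ ¬G = T ↔ T = T
¬L = ¬T = F
(R ↔ ¬G) ∧ ¬L = T ∧ F = F
Thus (C) is false.

Count: 0.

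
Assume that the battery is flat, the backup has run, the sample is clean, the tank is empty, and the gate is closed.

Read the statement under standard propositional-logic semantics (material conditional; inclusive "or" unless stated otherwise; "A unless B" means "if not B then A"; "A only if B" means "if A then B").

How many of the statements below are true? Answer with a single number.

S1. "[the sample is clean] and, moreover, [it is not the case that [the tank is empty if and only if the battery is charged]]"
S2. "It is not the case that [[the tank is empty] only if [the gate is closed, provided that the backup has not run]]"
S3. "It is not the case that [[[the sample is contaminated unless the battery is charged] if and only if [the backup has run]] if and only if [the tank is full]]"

1

Let U = "the sample is contaminated" (F), M = "the tank is full" (F), Q = "the battery is charged" (F), D = "the backup has run" (T), W = "the gate is open" (F).

S1: Parsed as ~U & ~(~M <-> Q)

~U = ~F = T
~M = ~F = T
~M <-> Q = T <-> F = F
~(~M <-> Q) = ~F = T
~U & ~(~M <-> Q) = T & T = T
So S1 is true.

S2: Formalization: ~(~M -> (~D -> ~W))

~M = ~F = T
~D = ~T = F
~W = ~F = T
~D -> ~W = F -> T = T
~M -> (~D -> ~W) = T -> T = T
~(~M -> (~D -> ~W)) = ~T = F
Hence S2 is false.

S3: This is ~(((U | Q) <-> D) <-> M).

U | Q = F | F = F
(U | Q) <-> D = F <-> T = F
((U | Q) <-> D) <-> M = F <-> F = T
~(((U | Q) <-> D) <-> M) = ~T = F
Hence S3 is false.

1 of the 3 statements is true (S1).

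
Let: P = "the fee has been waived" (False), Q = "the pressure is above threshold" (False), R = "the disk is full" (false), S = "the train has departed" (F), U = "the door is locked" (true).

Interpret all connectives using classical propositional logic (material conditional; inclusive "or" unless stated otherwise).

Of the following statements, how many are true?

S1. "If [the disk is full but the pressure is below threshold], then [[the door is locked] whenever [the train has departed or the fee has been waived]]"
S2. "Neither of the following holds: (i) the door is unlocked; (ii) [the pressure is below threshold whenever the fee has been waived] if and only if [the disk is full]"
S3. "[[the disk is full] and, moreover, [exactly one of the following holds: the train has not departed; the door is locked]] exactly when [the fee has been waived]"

S1: Formalization: (R & ~Q) -> ((S | P) -> U)

~Q = ~F = T
R & ~Q = F & T = F
S | P = F | F = F
(S | P) -> U = F -> T = T
(R & ~Q) -> ((S | P) -> U) = F -> T = T
Hence S1 is true.

S2: This is ~U nor ((P -> ~Q) <-> R).

~U = ~T = F
~Q = ~F = T
P -> ~Q = F -> T = T
(P -> ~Q) <-> R = T <-> F = F
~U nor ((P -> ~Q) <-> R) = F nor F = T
Thus S2 is true.

S3: Formalization: (R & (~S xor U)) <-> P

~S = ~F = T
~S xor U = T xor T = F
R & (~S xor U) = F & F = F
(R & (~S xor U)) <-> P = F <-> F = T
So S3 is true.

True statements: 3.

3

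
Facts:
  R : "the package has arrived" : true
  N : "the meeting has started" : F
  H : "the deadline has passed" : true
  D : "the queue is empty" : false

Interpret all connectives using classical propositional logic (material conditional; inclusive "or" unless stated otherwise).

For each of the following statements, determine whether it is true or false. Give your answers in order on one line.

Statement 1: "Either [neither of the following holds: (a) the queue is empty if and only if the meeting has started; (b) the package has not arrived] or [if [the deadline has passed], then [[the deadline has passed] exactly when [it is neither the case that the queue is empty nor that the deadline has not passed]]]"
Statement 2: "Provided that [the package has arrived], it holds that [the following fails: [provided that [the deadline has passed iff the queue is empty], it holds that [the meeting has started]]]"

Statement 1 true, Statement 2 false

Statement 1: Formalization: ((D iff N) nor not R) or (H -> (H iff (D nor not H)))

D iff N = False iff False = True
not R = not True = False
(D iff N) nor not R = True nor False = False
not H = not True = False
D nor not H = False nor False = True
H iff (D nor not H) = True iff True = True
H -> (H iff (D nor not H)) = True -> True = True
((D iff N) nor not R) or (H -> (H iff (D nor not H))) = False or True = True
So Statement 1 is true.

Statement 2: Parsed as R -> not ((H iff D) -> N)

H iff D = True iff False = False
(H iff D) -> N = False -> False = True
not ((H iff D) -> N) = not True = False
R -> not ((H iff D) -> N) = True -> False = False
Thus Statement 2 is false.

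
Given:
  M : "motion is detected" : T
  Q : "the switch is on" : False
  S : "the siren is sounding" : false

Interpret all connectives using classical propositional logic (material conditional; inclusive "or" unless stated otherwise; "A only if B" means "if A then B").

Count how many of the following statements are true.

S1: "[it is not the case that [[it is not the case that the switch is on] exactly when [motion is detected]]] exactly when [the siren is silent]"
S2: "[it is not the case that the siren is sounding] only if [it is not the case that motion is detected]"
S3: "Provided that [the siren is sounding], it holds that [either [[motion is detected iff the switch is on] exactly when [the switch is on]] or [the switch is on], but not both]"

S1: Formalization: not (not Q iff M) iff not S

not Q = not False = True
not Q iff M = True iff True = True
not (not Q iff M) = not True = False
not S = not False = True
not (not Q iff M) iff not S = False iff True = False
Thus S1 is false.

S2: In symbols: not S -> not M

not S = not False = True
not M = not True = False
not S -> not M = True -> False = False
Hence S2 is false.

S3: Parsed as S -> (((M iff Q) iff Q) xor Q)

M iff Q = True iff False = False
(M iff Q) iff Q = False iff False = True
((M iff Q) iff Q) xor Q = True xor False = True
S -> (((M iff Q) iff Q) xor Q) = False -> True = True
Thus S3 is true.

Count: 1.

1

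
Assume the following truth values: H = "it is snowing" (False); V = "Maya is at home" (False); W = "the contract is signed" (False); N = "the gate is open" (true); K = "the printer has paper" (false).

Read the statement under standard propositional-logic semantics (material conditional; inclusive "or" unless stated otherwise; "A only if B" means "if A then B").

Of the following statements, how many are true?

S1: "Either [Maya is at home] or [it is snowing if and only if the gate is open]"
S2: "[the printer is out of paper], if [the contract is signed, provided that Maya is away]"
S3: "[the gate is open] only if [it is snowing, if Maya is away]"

1

S1: This is V ∨ (H ↔ N).

H ↔ N = F ↔ T = F
V ∨ (H ↔ N) = F ∨ F = F
So S1 is false.

S2: This is (¬V → W) → ¬K.

¬V = ¬F = T
¬V → W = T → F = F
¬K = ¬F = T
(¬V → W) → ¬K = F → T = T
Thus S2 is true.

S3: This is N → (¬V → H).

¬V = ¬F = T
¬V → H = T → F = F
N → (¬V → H) = T → F = F
Hence S3 is false.

True statements: 1 (S2).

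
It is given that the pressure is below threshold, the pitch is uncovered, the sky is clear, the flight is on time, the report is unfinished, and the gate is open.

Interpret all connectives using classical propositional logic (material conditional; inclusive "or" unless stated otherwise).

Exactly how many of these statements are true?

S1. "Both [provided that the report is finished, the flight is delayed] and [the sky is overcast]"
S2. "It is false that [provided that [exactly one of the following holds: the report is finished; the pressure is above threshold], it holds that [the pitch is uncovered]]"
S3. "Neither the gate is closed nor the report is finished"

Let M = "the report is finished" (F), P = "the flight is delayed" (F), S = "the sky is overcast" (F), G = "the pressure is above threshold" (F), R = "the pitch is covered" (F), D = "the gate is open" (T).

S1: This is (M → P) ∧ S.

M → P = F → F = T
(M → P) ∧ S = T ∧ F = F
So S1 is false.

S2: In symbols: ¬((M ⊕ G) → ¬R)

M ⊕ G = F ⊕ F = F
¬R = ¬F = T
(M ⊕ G) → ¬R = F → T = T
¬((M ⊕ G) → ¬R) = ¬T = F
So S2 is false.

S3: This is ¬D ↓ M.

¬D = ¬T = F
¬D ↓ M = F ↓ F = T
So S3 is true.

Count: 1.

1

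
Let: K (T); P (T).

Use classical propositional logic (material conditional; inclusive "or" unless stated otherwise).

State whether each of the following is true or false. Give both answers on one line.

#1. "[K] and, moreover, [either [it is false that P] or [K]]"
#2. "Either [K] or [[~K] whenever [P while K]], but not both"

#1: This is K and (not P or K).

not P = not True = False
not P or K = False or True = True
K and (not P or K) = True and True = True
Thus #1 is true.

#2: Parsed as K xor ((P and K) -> not K)

P and K = True and True = True
not K = not True = False
(P and K) -> not K = True -> False = False
K xor ((P and K) -> not K) = True xor False = True
So #2 is true.

#1 T; #2 T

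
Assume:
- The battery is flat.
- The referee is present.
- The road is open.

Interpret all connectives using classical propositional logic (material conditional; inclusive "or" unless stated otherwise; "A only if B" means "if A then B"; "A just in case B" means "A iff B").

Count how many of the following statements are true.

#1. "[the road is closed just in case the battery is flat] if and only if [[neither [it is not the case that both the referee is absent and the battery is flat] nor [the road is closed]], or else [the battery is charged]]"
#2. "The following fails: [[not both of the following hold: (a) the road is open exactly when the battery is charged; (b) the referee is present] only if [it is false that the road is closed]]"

1

Let R = "the road is closed" (F), P = "the battery is charged" (F), Q = "the referee is present" (T).

#1: Formalization: (R ↔ ¬P) ↔ (((¬Q ↑ ¬P) ↓ R) ∨ P)

¬P = ¬F = T
R ↔ ¬P = F ↔ T = F
¬Q = ¬T = F
¬P = ¬F = T
¬Q ↑ ¬P = F ↑ T = T
(¬Q ↑ ¬P) ↓ R = T ↓ F = F
((¬Q ↑ ¬P) ↓ R) ∨ P = F ∨ F = F
(R ↔ ¬P) ↔ (((¬Q ↑ ¬P) ↓ R) ∨ P) = F ↔ F = T
Thus #1 is true.

#2: Formalization: ¬(((¬R ↔ P) ↑ Q) → ¬R)

¬R = ¬F = T
¬R ↔ P = T ↔ F = F
(¬R ↔ P) ↑ Q = F ↑ T = T
¬R = ¬F = T
((¬R ↔ P) ↑ Q) → ¬R = T → T = T
¬(((¬R ↔ P) ↑ Q) → ¬R) = ¬T = F
Hence #2 is false.

Count: 1.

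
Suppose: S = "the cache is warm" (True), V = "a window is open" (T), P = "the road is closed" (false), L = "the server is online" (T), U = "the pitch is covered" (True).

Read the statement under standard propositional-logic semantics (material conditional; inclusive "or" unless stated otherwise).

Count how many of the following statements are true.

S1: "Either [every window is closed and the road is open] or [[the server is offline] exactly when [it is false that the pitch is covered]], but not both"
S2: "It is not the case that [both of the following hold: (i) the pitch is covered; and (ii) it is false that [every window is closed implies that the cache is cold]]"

S1: This is (¬V ∧ ¬P) ⊕ (¬L ↔ ¬U).

¬V = ¬T = F
¬P = ¬F = T
¬V ∧ ¬P = F ∧ T = F
¬L = ¬T = F
¬U = ¬T = F
¬L ↔ ¬U = F ↔ F = T
(¬V ∧ ¬P) ⊕ (¬L ↔ ¬U) = F ⊕ T = T
Hence S1 is true.

S2: In symbols: ¬(U ∧ ¬(¬V → ¬S))

¬V = ¬T = F
¬S = ¬T = F
¬V → ¬S = F → F = T
¬(¬V → ¬S) = ¬T = F
U ∧ ¬(¬V → ¬S) = T ∧ F = F
¬(U ∧ ¬(¬V → ¬S)) = ¬F = T
Hence S2 is true.

True statements: 2.

2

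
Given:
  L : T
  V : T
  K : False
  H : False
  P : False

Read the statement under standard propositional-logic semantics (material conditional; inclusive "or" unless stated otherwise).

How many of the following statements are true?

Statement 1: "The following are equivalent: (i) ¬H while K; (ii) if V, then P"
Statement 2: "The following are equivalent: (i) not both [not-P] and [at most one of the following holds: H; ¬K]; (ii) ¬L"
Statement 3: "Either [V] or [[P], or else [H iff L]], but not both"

Statement 1: In symbols: (~H & K) <-> (V -> P)

~H = ~F = T
~H & K = T & F = F
V -> P = T -> F = F
(~H & K) <-> (V -> P) = F <-> F = T
Hence Statement 1 is true.

Statement 2: This is (~P nand (H nand ~K)) <-> ~L.

~P = ~F = T
~K = ~F = T
H nand ~K = F nand T = T
~P nand (H nand ~K) = T nand T = F
~L = ~T = F
(~P nand (H nand ~K)) <-> ~L = F <-> F = T
Thus Statement 2 is true.

Statement 3: This is V xor (P | (H <-> L)).

H <-> L = F <-> T = F
P | (H <-> L) = F | F = F
V xor (P | (H <-> L)) = T xor F = T
Thus Statement 3 is true.

Count: 3.

3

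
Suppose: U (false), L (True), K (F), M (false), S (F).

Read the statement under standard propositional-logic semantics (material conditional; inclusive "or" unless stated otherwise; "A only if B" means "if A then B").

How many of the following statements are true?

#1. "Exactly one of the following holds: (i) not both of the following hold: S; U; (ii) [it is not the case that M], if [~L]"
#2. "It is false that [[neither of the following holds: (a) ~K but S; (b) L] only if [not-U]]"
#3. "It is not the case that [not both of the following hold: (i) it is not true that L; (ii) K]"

#1: In symbols: (S ↑ U) ⊕ (¬L → ¬M)

S ↑ U = F ↑ F = T
¬L = ¬T = F
¬M = ¬F = T
¬L → ¬M = F → T = T
(S ↑ U) ⊕ (¬L → ¬M) = T ⊕ T = F
So #1 is false.

#2: Parsed as ¬(((¬K ∧ S) ↓ L) → ¬U)

¬K = ¬F = T
¬K ∧ S = T ∧ F = F
(¬K ∧ S) ↓ L = F ↓ T = F
¬U = ¬F = T
((¬K ∧ S) ↓ L) → ¬U = F → T = T
¬(((¬K ∧ S) ↓ L) → ¬U) = ¬T = F
Thus #2 is false.

#3: In symbols: ¬(¬L ↑ K)

¬L = ¬T = F
¬L ↑ K = F ↑ F = T
¬(¬L ↑ K) = ¬T = F
So #3 is false.

Count: 0.

0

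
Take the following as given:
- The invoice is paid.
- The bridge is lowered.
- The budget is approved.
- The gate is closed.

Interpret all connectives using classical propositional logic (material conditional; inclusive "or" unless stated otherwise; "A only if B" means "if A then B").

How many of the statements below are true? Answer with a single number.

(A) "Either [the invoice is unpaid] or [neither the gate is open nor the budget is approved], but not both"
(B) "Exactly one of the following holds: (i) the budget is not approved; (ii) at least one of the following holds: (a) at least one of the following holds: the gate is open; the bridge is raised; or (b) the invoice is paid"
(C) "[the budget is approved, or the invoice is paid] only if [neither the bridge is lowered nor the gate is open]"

1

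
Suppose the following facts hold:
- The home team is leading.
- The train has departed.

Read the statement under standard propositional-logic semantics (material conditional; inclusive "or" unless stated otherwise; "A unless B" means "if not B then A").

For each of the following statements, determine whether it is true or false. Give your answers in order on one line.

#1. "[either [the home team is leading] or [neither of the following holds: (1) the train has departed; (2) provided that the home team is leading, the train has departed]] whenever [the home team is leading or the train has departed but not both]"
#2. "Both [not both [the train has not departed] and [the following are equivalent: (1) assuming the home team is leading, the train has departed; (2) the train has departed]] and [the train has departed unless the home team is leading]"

Let P = "the home team is leading" (True), Q = "the train has departed" (True).

#1: In symbols: (P xor Q) -> (P or (Q nor (P -> Q)))

P xor Q = True xor True = False
P -> Q = True -> True = True
Q nor (P -> Q) = True nor True = False
P or (Q nor (P -> Q)) = True or False = True
(P xor Q) -> (P or (Q nor (P -> Q))) = False -> True = True
So #1 is true.

#2: This is (not Q nand ((P -> Q) iff Q)) and (Q or P).

not Q = not True = False
P -> Q = True -> True = True
(P -> Q) iff Q = True iff True = True
not Q nand ((P -> Q) iff Q) = False nand True = True
Q or P = True or True = True
(not Q nand ((P -> Q) iff Q)) and (Q or P) = True and True = True
Hence #2 is true.

#1 true, #2 true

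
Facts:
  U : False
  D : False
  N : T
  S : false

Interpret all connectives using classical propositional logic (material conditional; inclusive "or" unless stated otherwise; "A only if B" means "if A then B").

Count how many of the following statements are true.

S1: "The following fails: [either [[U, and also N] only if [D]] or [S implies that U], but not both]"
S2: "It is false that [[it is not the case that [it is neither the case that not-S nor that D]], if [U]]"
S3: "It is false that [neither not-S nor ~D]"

S1: Formalization: ¬(((U ∧ N) → D) ⊕ (S → U))

U ∧ N = F ∧ T = F
(U ∧ N) → D = F → F = T
S → U = F → F = T
((U ∧ N) → D) ⊕ (S → U) = T ⊕ T = F
¬(((U ∧ N) → D) ⊕ (S → U)) = ¬F = T
Hence S1 is true.

S2: In symbols: ¬(U → ¬(¬S ↓ D))

¬S = ¬F = T
¬S ↓ D = T ↓ F = F
¬(¬S ↓ D) = ¬F = T
U → ¬(¬S ↓ D) = F → T = T
¬(U → ¬(¬S ↓ D)) = ¬T = F
So S2 is false.

S3: In symbols: ¬(¬S ↓ ¬D)

¬S = ¬F = T
¬D = ¬F = T
¬S ↓ ¬D = T ↓ T = F
¬(¬S ↓ ¬D) = ¬F = T
So S3 is true.

True statements: 2 (S1, S3).

2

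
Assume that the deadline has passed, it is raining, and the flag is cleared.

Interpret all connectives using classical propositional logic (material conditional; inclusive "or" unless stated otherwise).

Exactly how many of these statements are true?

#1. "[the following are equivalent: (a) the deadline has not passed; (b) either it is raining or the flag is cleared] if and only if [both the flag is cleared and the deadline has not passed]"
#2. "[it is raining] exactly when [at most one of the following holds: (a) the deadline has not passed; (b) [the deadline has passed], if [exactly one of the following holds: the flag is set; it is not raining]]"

2

Let P = "the deadline has passed" (T), Q = "it is raining" (T), R = "the flag is set" (F).

#1: This is (~P <-> (Q | ~R)) <-> (~R & ~P).

~P = ~T = F
~R = ~F = T
Q | ~R = T | T = T
~P <-> (Q | ~R) = F <-> T = F
~R = ~F = T
~P = ~T = F
~R & ~P = T & F = F
(~P <-> (Q | ~R)) <-> (~R & ~P) = F <-> F = T
So #1 is true.

#2: Parsed as Q <-> (~P nand ((R xor ~Q) -> P))

~P = ~T = F
~Q = ~T = F
R xor ~Q = F xor F = F
(R xor ~Q) -> P = F -> T = T
~P nand ((R xor ~Q) -> P) = F nand T = T
Q <-> (~P nand ((R xor ~Q) -> P)) = T <-> T = T
So #2 is true.

True statements: 2.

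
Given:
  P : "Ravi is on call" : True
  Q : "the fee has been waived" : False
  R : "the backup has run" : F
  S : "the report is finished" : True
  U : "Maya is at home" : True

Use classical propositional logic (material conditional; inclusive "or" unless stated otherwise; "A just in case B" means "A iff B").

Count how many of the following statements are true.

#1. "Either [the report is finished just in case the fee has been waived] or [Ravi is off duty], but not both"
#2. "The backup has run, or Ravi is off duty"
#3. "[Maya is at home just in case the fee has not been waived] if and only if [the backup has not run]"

1

#1: Formalization: (S iff Q) xor not P

S iff Q = True iff False = False
not P = not True = False
(S iff Q) xor not P = False xor False = False
Thus #1 is false.

#2: This is R or not P.

not P = not True = False
R or not P = False or False = False
Hence #2 is false.

#3: Parsed as (U iff not Q) iff not R

not Q = not False = True
U iff not Q = True iff True = True
not R = not False = True
(U iff not Q) iff not R = True iff True = True
Hence #3 is true.

Count: 1.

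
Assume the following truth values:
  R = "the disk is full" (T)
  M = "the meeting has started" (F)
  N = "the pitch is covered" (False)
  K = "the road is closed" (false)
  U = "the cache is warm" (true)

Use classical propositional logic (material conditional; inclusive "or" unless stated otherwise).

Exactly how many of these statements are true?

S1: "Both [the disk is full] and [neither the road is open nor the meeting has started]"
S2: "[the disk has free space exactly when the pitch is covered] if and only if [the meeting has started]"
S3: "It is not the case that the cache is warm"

S1: In symbols: R ∧ (¬K ↓ M)

¬K = ¬F = T
¬K ↓ M = T ↓ F = F
R ∧ (¬K ↓ M) = T ∧ F = F
Hence S1 is false.

S2: This is (¬R ↔ N) ↔ M.

¬R = ¬T = F
¬R ↔ N = F ↔ F = T
(¬R ↔ N) ↔ M = T ↔ F = F
So S2 is false.

S3: Parsed as ¬U

¬U = ¬T = F
Thus S3 is false.

Count: 0.

0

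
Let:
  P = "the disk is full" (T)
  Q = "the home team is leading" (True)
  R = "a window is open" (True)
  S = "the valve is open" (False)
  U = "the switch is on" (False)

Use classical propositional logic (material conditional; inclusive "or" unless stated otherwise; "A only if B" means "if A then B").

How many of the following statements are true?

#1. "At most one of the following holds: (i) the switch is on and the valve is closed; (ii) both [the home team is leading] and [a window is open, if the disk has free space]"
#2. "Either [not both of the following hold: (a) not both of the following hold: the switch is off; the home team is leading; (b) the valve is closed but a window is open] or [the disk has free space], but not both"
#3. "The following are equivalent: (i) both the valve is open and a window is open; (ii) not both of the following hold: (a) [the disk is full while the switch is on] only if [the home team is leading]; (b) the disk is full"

#1: In symbols: (U ∧ ¬S) ↑ (Q ∧ (¬P → R))

¬S = ¬F = T
U ∧ ¬S = F ∧ T = F
¬P = ¬T = F
¬P → R = F → T = T
Q ∧ (¬P → R) = T ∧ T = T
(U ∧ ¬S) ↑ (Q ∧ (¬P → R)) = F ↑ T = T
Hence #1 is true.

#2: This is ((¬U ↑ Q) ↑ (¬S ∧ R)) ⊕ ¬P.

¬U = ¬F = T
¬U ↑ Q = T ↑ T = F
¬S = ¬F = T
¬S ∧ R = T ∧ T = T
(¬U ↑ Q) ↑ (¬S ∧ R) = F ↑ T = T
¬P = ¬T = F
((¬U ↑ Q) ↑ (¬S ∧ R)) ⊕ ¬P = T ⊕ F = T
Thus #2 is true.

#3: This is (S ∧ R) ↔ (((P ∧ U) → Q) ↑ P).

S ∧ R = F ∧ T = F
P ∧ U = T ∧ F = F
(P ∧ U) → Q = F → T = T
((P ∧ U) → Q) ↑ P = T ↑ T = F
(S ∧ R) ↔ (((P ∧ U) → Q) ↑ P) = F ↔ F = T
Thus #3 is true.

Count: 3.

3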